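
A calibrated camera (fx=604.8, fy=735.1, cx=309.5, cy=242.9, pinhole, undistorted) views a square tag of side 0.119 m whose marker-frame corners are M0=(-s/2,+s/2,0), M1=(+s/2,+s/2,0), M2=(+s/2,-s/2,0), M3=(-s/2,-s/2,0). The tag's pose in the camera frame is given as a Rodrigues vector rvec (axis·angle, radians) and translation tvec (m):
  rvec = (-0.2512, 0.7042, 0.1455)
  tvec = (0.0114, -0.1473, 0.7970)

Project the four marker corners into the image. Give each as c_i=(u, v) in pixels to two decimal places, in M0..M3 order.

c0=(275.57, 160.05) c1=(344.61, 156.98) c2=(363.87, 50.11) c3=(294.79, 62.96)

Intrinsics K: fx=604.8, fy=735.1, cx=309.5, cy=242.9
Marker side s = 0.119 m; corners in marker frame (Z=0):
  M0 = (-0.0595, +0.0595, 0)
  M1 = (+0.0595, +0.0595, 0)
  M2 = (+0.0595, -0.0595, 0)
  M3 = (-0.0595, -0.0595, 0)
rvec = (-0.2512, 0.7042, 0.1455), |rvec| = θ = 0.76169 rad = 43.642°
Rodrigues: sinθ=0.69014, 1−cosθ=0.27633; R = I + sinθ·[k]× + (1−cosθ)·[k]×²:
    [+0.75373 -0.21609 +0.62065]
    [+0.04758 +0.95986 +0.27641]
    [-0.65546 -0.17880 +0.73375]
t = (0.0114, -0.1473, 0.7970) m
M0: Pc = R·M0+t = (-0.04630, -0.09302, +0.82536); u = 604.8·(-0.04630)/0.82536 + 309.5 = 275.5699, v = 735.1·(-0.09302)/0.82536 + 242.9 = 160.0533
M1: Pc = R·M1+t = (+0.04339, -0.08736, +0.74736); u = 604.8·(+0.04339)/0.74736 + 309.5 = 344.6129, v = 735.1·(-0.08736)/0.74736 + 242.9 = 156.9760
M2: Pc = R·M2+t = (+0.06910, -0.20158, +0.76864); u = 604.8·(+0.06910)/0.76864 + 309.5 = 363.8741, v = 735.1·(-0.20158)/0.76864 + 242.9 = 50.1150
M3: Pc = R·M3+t = (-0.02059, -0.20724, +0.84664); u = 604.8·(-0.02059)/0.84664 + 309.5 = 294.7918, v = 735.1·(-0.20724)/0.84664 + 242.9 = 62.9600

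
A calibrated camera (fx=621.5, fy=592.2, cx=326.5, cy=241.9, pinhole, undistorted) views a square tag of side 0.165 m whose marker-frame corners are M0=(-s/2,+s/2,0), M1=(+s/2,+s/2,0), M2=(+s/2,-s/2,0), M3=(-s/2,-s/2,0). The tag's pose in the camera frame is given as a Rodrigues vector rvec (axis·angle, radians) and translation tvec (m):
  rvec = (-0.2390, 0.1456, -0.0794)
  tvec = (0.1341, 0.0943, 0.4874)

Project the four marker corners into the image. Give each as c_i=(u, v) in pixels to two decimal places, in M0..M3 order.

c0=(401.51, 467.23) c1=(626.76, 457.70) c2=(590.05, 249.67) c3=(383.68, 267.35)

Intrinsics K: fx=621.5, fy=592.2, cx=326.5, cy=241.9
Marker side s = 0.165 m; corners in marker frame (Z=0):
  M0 = (-0.0825, +0.0825, 0)
  M1 = (+0.0825, +0.0825, 0)
  M2 = (+0.0825, -0.0825, 0)
  M3 = (-0.0825, -0.0825, 0)
rvec = (-0.2390, 0.1456, -0.0794), |rvec| = θ = 0.29090 rad = 16.668°
Rodrigues: sinθ=0.28682, 1−cosθ=0.04201; R = I + sinθ·[k]× + (1−cosθ)·[k]×²:
    [+0.98634 +0.06101 +0.15298]
    [-0.09556 +0.96851 +0.22990]
    [-0.13413 -0.24138 +0.96112]
t = (0.1341, 0.0943, 0.4874) m
M0: Pc = R·M0+t = (+0.05776, +0.18209, +0.47855); u = 621.5·(+0.05776)/0.47855 + 326.5 = 401.5131, v = 592.2·(+0.18209)/0.47855 + 241.9 = 467.2283
M1: Pc = R·M1+t = (+0.22051, +0.16632, +0.45642); u = 621.5·(+0.22051)/0.45642 + 326.5 = 626.7605, v = 592.2·(+0.16632)/0.45642 + 241.9 = 457.6962
M2: Pc = R·M2+t = (+0.21044, +0.00651, +0.49625); u = 621.5·(+0.21044)/0.49625 + 326.5 = 590.0550, v = 592.2·(+0.00651)/0.49625 + 241.9 = 249.6736
M3: Pc = R·M3+t = (+0.04769, +0.02228, +0.51838); u = 621.5·(+0.04769)/0.51838 + 326.5 = 383.6809, v = 592.2·(+0.02228)/0.51838 + 241.9 = 267.3548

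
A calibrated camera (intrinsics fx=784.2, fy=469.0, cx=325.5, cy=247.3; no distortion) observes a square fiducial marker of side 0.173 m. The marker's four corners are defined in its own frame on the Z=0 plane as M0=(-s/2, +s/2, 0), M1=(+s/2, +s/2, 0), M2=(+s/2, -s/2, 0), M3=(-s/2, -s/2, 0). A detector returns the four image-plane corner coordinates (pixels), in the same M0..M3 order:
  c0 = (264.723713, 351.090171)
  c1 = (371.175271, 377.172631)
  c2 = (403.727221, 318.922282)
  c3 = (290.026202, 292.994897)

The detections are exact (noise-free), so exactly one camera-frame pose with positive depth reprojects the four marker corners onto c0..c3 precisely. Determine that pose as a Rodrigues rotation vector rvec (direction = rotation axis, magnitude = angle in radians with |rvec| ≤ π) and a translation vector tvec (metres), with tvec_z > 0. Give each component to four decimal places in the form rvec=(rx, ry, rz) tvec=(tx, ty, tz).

Intrinsics K: fx=784.2, fy=469.0, cx=325.5, cy=247.3
Marker side s = 0.173 m; corners in marker frame (Z=0):
  M0 = (-0.0865, +0.0865, 0)
  M1 = (+0.0865, +0.0865, 0)
  M2 = (+0.0865, -0.0865, 0)
  M3 = (-0.0865, -0.0865, 0)
Detected image corners:
  c0 = (264.723713, 351.090171) px
  c1 = (371.175271, 377.172631) px
  c2 = (403.727221, 318.922282) px
  c3 = (290.026202, 292.994897) px
Planar DLT: solve 8×8 A·h = b for H (H[2,2]=1):
  H  [+580.46235 -54.87137 +331.20077]
  H  [+94.68751 +449.17664 +335.70619]
  H  [-0.16608 +0.33704 +1.00000]
B = K⁻¹H; ‖b₁‖=0.875250, ‖b₂‖=0.875250; λ = 2/(‖b₁‖+‖b₂‖) = 1.142531, sign → tz>0 ⇒ λ=+1.142531
r₁ = λ·B[:,0] = (+0.92446,+0.33072,-0.18975); r₂ = λ·B[:,1] = (-0.23978,+0.89119,+0.38508)
r₃ = r₁×r₂ = (+0.29645,-0.31049,+0.90317); SVD([r₁ r₂ r₃]) → R = UVᵀ:
  R  [+0.92446 -0.23978 +0.29645]
  R  [+0.33072 +0.89119 -0.31049]
  R  [-0.18975 +0.38508 +0.90317]
t = (+0.00831, +0.21537, +1.14253) m
tr R = 2.718812; θ = arccos((tr R − 1)/2) = 0.536689 rad = 30.750°
axis k = ((R−Rᵀ)₃₂, (R−Rᵀ)₁₃, (R−Rᵀ)₂₁) / (2 sinθ) = (+0.680208, +0.475463, +0.557899)
rvec = θ·k = (+0.365061, +0.255176, +0.299419)

rvec=(0.3651, 0.2552, 0.2994) tvec=(0.0083, 0.2154, 1.1425)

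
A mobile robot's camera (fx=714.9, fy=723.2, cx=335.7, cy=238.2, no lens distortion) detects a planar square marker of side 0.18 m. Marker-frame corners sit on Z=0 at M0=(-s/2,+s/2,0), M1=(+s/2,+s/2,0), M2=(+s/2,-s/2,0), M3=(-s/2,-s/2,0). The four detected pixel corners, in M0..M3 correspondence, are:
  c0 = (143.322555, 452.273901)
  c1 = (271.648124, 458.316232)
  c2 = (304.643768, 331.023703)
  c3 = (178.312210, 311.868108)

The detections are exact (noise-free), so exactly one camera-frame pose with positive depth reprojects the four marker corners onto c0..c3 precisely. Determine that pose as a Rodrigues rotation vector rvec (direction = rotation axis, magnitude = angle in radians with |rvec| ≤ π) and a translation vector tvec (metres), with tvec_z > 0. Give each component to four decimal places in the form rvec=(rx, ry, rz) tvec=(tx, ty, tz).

rvec=(0.1190, -0.5165, 0.2370) tvec=(-0.1409, 0.1941, 0.9308)

Intrinsics K: fx=714.9, fy=723.2, cx=335.7, cy=238.2
Marker side s = 0.18 m; corners in marker frame (Z=0):
  M0 = (-0.0900, +0.0900, 0)
  M1 = (+0.0900, +0.0900, 0)
  M2 = (+0.0900, -0.0900, 0)
  M3 = (-0.0900, -0.0900, 0)
Detected image corners:
  c0 = (143.322555, 452.273901) px
  c1 = (271.648124, 458.316232) px
  c2 = (304.643768, 331.023703) px
  c3 = (178.312210, 311.868108) px
Planar DLT: solve 8×8 A·h = b for H (H[2,2]=1):
  H  [+828.38846 -175.81218 +227.48260]
  H  [+279.11108 +763.92795 +389.01860]
  H  [+0.53893 +0.05687 +1.00000]
B = K⁻¹H; ‖b₁‖=1.074310, ‖b₂‖=1.074310; λ = 2/(‖b₁‖+‖b₂‖) = 0.930830, sign → tz>0 ⇒ λ=+0.930830
r₁ = λ·B[:,0] = (+0.84303,+0.19402,+0.50165); r₂ = λ·B[:,1] = (-0.25377,+0.96581,+0.05294)
r₃ = r₁×r₂ = (-0.47423,-0.17194,+0.86345); SVD([r₁ r₂ r₃]) → R = UVᵀ:
  R  [+0.84303 -0.25377 -0.47423]
  R  [+0.19402 +0.96581 -0.17194]
  R  [+0.50165 +0.05294 +0.86345]
t = (-0.14090, +0.19412, +0.93083) m
tr R = 2.672297; θ = arccos((tr R − 1)/2) = 0.580573 rad = 33.264°
axis k = ((R−Rᵀ)₃₂, (R−Rᵀ)₁₃, (R−Rᵀ)₂₁) / (2 sinθ) = (+0.204991, -0.889583, +0.408193)
rvec = θ·k = (+0.119012, -0.516467, +0.236986)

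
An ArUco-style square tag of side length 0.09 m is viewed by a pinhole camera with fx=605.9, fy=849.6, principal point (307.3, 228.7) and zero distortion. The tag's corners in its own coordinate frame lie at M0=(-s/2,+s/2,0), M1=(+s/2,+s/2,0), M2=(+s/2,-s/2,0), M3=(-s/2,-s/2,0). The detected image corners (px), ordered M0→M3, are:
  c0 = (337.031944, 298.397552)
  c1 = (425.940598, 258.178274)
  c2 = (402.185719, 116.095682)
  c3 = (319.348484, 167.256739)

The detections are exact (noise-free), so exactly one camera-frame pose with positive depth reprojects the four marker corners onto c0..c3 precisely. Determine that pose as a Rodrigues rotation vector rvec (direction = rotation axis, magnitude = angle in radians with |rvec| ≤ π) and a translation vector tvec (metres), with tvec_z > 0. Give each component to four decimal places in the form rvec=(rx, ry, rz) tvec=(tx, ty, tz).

Intrinsics K: fx=605.9, fy=849.6, cx=307.3, cy=228.7
Marker side s = 0.09 m; corners in marker frame (Z=0):
  M0 = (-0.0450, +0.0450, 0)
  M1 = (+0.0450, +0.0450, 0)
  M2 = (+0.0450, -0.0450, 0)
  M3 = (-0.0450, -0.0450, 0)
Detected image corners:
  c0 = (337.031944, 298.397552) px
  c1 = (425.940598, 258.178274) px
  c2 = (402.185719, 116.095682) px
  c3 = (319.348484, 167.256739) px
Planar DLT: solve 8×8 A·h = b for H (H[2,2]=1):
  H  [+557.49718 +32.55200 +368.81961]
  H  [-733.08100 +1404.07033 +209.45489]
  H  [-1.06660 -0.52823 +1.00000]
B = K⁻¹H; ‖b₁‖=1.898382, ‖b₂‖=1.898382; λ = 2/(‖b₁‖+‖b₂‖) = 0.526764, sign → tz>0 ⇒ λ=+0.526764
r₁ = λ·B[:,0] = (+0.76964,-0.30328,-0.56185); r₂ = λ·B[:,1] = (+0.16943,+0.94545,-0.27826)
r₃ = r₁×r₂ = (+0.61559,+0.11897,+0.77904); SVD([r₁ r₂ r₃]) → R = UVᵀ:
  R  [+0.76964 +0.16943 +0.61559]
  R  [-0.30328 +0.94545 +0.11897]
  R  [-0.56185 -0.27826 +0.77904]
t = (+0.05348, -0.01193, +0.52676) m
tr R = 2.494126; θ = arccos((tr R − 1)/2) = 0.727164 rad = 41.663°
axis k = ((R−Rᵀ)₃₂, (R−Rᵀ)₁₃, (R−Rᵀ)₂₁) / (2 sinθ) = (-0.298773, +0.885618, -0.355549)
rvec = θ·k = (-0.217257, +0.643989, -0.258543)

rvec=(-0.2173, 0.6440, -0.2585) tvec=(0.0535, -0.0119, 0.5268)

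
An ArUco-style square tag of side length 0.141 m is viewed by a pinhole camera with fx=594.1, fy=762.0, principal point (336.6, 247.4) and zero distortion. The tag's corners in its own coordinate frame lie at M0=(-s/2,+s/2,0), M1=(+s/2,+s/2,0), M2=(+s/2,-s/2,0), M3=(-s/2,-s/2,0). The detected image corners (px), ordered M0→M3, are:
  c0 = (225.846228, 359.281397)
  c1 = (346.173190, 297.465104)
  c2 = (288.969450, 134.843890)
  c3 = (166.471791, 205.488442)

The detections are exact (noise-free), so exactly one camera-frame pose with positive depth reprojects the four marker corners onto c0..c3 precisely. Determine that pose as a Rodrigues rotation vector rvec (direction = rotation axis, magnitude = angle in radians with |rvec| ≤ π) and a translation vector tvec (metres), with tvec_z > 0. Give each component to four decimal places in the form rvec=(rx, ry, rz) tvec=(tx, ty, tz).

rvec=(0.1965, 0.1406, -0.4054) tvec=(-0.0828, 0.0032, 0.6116)

Intrinsics K: fx=594.1, fy=762.0, cx=336.6, cy=247.4
Marker side s = 0.141 m; corners in marker frame (Z=0):
  M0 = (-0.0705, +0.0705, 0)
  M1 = (+0.0705, +0.0705, 0)
  M2 = (+0.0705, -0.0705, 0)
  M3 = (-0.0705, -0.0705, 0)
Detected image corners:
  c0 = (225.846228, 359.281397) px
  c1 = (346.173190, 297.465104) px
  c2 = (288.969450, 134.843890) px
  c3 = (166.471791, 205.488442) px
Planar DLT: solve 8×8 A·h = b for H (H[2,2]=1):
  H  [+787.64572 +481.30959 +256.18601]
  H  [-540.26125 +1187.15971 +251.40692]
  H  [-0.28533 +0.26378 +1.00000]
B = K⁻¹H; ‖b₁‖=1.635175, ‖b₂‖=1.635175; λ = 2/(‖b₁‖+‖b₂‖) = 0.611555, sign → tz>0 ⇒ λ=+0.611555
r₁ = λ·B[:,0] = (+0.90965,-0.37694,-0.17450); r₂ = λ·B[:,1] = (+0.40405,+0.90040,+0.16132)
r₃ = r₁×r₂ = (+0.09631,-0.21725,+0.97135); SVD([r₁ r₂ r₃]) → R = UVᵀ:
  R  [+0.90965 +0.40405 +0.09631]
  R  [-0.37694 +0.90040 -0.21725]
  R  [-0.17450 +0.16132 +0.97135]
t = (-0.08278, +0.00322, +0.61156) m
tr R = 2.781404; θ = arccos((tr R − 1)/2) = 0.471909 rad = 27.038°
axis k = ((R−Rᵀ)₃₂, (R−Rᵀ)₁₃, (R−Rᵀ)₂₁) / (2 sinθ) = (+0.416386, +0.297855, -0.859014)
rvec = θ·k = (+0.196496, +0.140561, -0.405377)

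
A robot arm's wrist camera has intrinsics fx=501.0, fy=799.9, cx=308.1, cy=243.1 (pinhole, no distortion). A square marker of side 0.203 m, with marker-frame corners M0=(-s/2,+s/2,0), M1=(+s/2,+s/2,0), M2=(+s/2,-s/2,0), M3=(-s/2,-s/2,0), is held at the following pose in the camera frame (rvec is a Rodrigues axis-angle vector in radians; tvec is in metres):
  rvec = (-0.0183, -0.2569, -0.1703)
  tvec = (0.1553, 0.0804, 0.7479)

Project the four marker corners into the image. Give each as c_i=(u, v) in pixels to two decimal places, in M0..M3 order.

Intrinsics K: fx=501.0, fy=799.9, cx=308.1, cy=243.1
Marker side s = 0.203 m; corners in marker frame (Z=0):
  M0 = (-0.1015, +0.1015, 0)
  M1 = (+0.1015, +0.1015, 0)
  M2 = (+0.1015, -0.1015, 0)
  M3 = (-0.1015, -0.1015, 0)
rvec = (-0.0183, -0.2569, -0.1703), |rvec| = θ = 0.30876 rad = 17.691°
Rodrigues: sinθ=0.30388, 1−cosθ=0.04729; R = I + sinθ·[k]× + (1−cosθ)·[k]×²:
    [+0.95288 +0.16994 -0.25129]
    [-0.16527 +0.98545 +0.03971]
    [+0.25438 +0.00369 +0.96710]
t = (0.1553, 0.0804, 0.7479) m
M0: Pc = R·M0+t = (+0.07583, +0.19720, +0.72245); u = 501.0·(+0.07583)/0.72245 + 308.1 = 360.6870, v = 799.9·(+0.19720)/0.72245 + 243.1 = 461.4375
M1: Pc = R·M1+t = (+0.26927, +0.16365, +0.77409); u = 501.0·(+0.26927)/0.77409 + 308.1 = 482.3709, v = 799.9·(+0.16365)/0.77409 + 243.1 = 412.2029
M2: Pc = R·M2+t = (+0.23477, -0.03640, +0.77335); u = 501.0·(+0.23477)/0.77335 + 308.1 = 460.1910, v = 799.9·(-0.03640)/0.77335 + 243.1 = 205.4518
M3: Pc = R·M3+t = (+0.04133, -0.00285, +0.72171); u = 501.0·(+0.04133)/0.72171 + 308.1 = 336.7938, v = 799.9·(-0.00285)/0.72171 + 243.1 = 239.9439

c0=(360.69, 461.44) c1=(482.37, 412.20) c2=(460.19, 205.45) c3=(336.79, 239.94)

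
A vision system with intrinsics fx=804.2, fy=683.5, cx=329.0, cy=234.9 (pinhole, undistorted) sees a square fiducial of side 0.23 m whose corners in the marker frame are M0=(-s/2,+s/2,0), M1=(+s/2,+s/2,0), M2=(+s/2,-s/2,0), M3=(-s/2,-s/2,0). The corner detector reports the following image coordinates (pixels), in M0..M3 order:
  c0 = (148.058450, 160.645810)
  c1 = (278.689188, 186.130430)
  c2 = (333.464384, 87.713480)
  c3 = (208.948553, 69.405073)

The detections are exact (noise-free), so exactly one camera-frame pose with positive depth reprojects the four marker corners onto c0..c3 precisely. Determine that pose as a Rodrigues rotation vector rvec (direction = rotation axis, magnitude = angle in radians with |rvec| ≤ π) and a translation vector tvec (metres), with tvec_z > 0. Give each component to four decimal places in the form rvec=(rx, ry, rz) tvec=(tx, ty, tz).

Intrinsics K: fx=804.2, fy=683.5, cx=329.0, cy=234.9
Marker side s = 0.23 m; corners in marker frame (Z=0):
  M0 = (-0.1150, +0.1150, 0)
  M1 = (+0.1150, +0.1150, 0)
  M2 = (+0.1150, -0.1150, 0)
  M3 = (-0.1150, -0.1150, 0)
Detected image corners:
  c0 = (148.058450, 160.645810) px
  c1 = (278.689188, 186.130430) px
  c2 = (333.464384, 87.713480) px
  c3 = (208.948553, 69.405073) px
Planar DLT: solve 8×8 A·h = b for H (H[2,2]=1):
  H  [+492.56094 -330.25874 +241.50119]
  H  [+62.58834 +371.06835 +123.88864]
  H  [-0.25428 -0.32368 +1.00000]
B = K⁻¹H; ‖b₁‖=0.781076, ‖b₂‖=0.781076; λ = 2/(‖b₁‖+‖b₂‖) = 1.280285, sign → tz>0 ⇒ λ=+1.280285
r₁ = λ·B[:,0] = (+0.91734,+0.22912,-0.32556); r₂ = λ·B[:,1] = (-0.35624,+0.83748,-0.41440)
r₃ = r₁×r₂ = (+0.17770,+0.49612,+0.84987); SVD([r₁ r₂ r₃]) → R = UVᵀ:
  R  [+0.91734 -0.35624 +0.17770]
  R  [+0.22912 +0.83748 +0.49612]
  R  [-0.32556 -0.41440 +0.84987]
t = (-0.13930, -0.20794, +1.28028) m
tr R = 2.604693; θ = arccos((tr R − 1)/2) = 0.639580 rad = 36.645°
axis k = ((R−Rᵀ)₃₂, (R−Rᵀ)₁₃, (R−Rᵀ)₂₁) / (2 sinθ) = (-0.762760, +0.421587, +0.490368)
rvec = θ·k = (-0.487846, +0.269639, +0.313630)

rvec=(-0.4878, 0.2696, 0.3136) tvec=(-0.1393, -0.2079, 1.2803)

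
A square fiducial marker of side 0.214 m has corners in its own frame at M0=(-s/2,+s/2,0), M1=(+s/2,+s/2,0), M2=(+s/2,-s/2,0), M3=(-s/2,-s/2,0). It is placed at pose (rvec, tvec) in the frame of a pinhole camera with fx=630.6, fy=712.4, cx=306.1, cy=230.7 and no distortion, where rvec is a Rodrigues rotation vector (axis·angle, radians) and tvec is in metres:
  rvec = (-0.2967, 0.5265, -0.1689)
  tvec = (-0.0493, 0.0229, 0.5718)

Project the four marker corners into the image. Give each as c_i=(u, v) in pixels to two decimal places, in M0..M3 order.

c0=(164.82, 411.18) c1=(371.69, 375.22) c2=(343.59, 98.64) c3=(162.63, 173.09)

Intrinsics K: fx=630.6, fy=712.4, cx=306.1, cy=230.7
Marker side s = 0.214 m; corners in marker frame (Z=0):
  M0 = (-0.1070, +0.1070, 0)
  M1 = (+0.1070, +0.1070, 0)
  M2 = (+0.1070, -0.1070, 0)
  M3 = (-0.1070, -0.1070, 0)
rvec = (-0.2967, 0.5265, -0.1689), |rvec| = θ = 0.62750 rad = 35.953°
Rodrigues: sinθ=0.58713, 1−cosθ=0.19050; R = I + sinθ·[k]× + (1−cosθ)·[k]×²:
    [+0.85209 +0.08246 +0.51687]
    [-0.23361 +0.94361 +0.23459]
    [-0.46838 -0.32063 +0.82330]
t = (-0.0493, 0.0229, 0.5718) m
M0: Pc = R·M0+t = (-0.13165, +0.14886, +0.58761); u = 630.6·(-0.13165)/0.58761 + 306.1 = 164.8176, v = 712.4·(+0.14886)/0.58761 + 230.7 = 411.1763
M1: Pc = R·M1+t = (+0.05070, +0.09887, +0.48738); u = 630.6·(+0.05070)/0.48738 + 306.1 = 371.6937, v = 712.4·(+0.09887)/0.48738 + 230.7 = 375.2187
M2: Pc = R·M2+t = (+0.03305, -0.10306, +0.55599); u = 630.6·(+0.03305)/0.55599 + 306.1 = 343.5856, v = 712.4·(-0.10306)/0.55599 + 230.7 = 98.6448
M3: Pc = R·M3+t = (-0.14930, -0.05307, +0.65622); u = 630.6·(-0.14930)/0.65622 + 306.1 = 162.6337, v = 712.4·(-0.05307)/0.65622 + 230.7 = 173.0870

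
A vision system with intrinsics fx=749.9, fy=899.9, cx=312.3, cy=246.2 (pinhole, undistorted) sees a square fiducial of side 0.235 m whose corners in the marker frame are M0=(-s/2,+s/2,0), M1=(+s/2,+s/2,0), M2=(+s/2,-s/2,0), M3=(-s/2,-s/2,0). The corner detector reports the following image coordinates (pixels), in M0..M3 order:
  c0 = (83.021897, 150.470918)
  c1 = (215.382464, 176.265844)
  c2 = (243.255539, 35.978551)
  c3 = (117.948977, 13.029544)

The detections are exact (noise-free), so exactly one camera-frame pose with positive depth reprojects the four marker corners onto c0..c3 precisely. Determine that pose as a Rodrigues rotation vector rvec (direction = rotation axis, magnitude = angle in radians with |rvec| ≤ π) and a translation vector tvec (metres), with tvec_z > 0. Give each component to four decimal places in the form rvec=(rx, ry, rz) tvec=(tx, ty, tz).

Intrinsics K: fx=749.9, fy=899.9, cx=312.3, cy=246.2
Marker side s = 0.235 m; corners in marker frame (Z=0):
  M0 = (-0.1175, +0.1175, 0)
  M1 = (+0.1175, +0.1175, 0)
  M2 = (+0.1175, -0.1175, 0)
  M3 = (-0.1175, -0.1175, 0)
Detected image corners:
  c0 = (83.021897, 150.470918) px
  c1 = (215.382464, 176.265844) px
  c2 = (243.255539, 35.978551) px
  c3 = (117.948977, 13.029544) px
Planar DLT: solve 8×8 A·h = b for H (H[2,2]=1):
  H  [+540.47342 -173.90157 +165.01581]
  H  [+99.36461 +567.97725 +91.88349]
  H  [-0.04442 -0.24382 +1.00000]
B = K⁻¹H; ‖b₁‖=0.750633, ‖b₂‖=0.750633; λ = 2/(‖b₁‖+‖b₂‖) = 1.332209, sign → tz>0 ⇒ λ=+1.332209
r₁ = λ·B[:,0] = (+0.98480,+0.16329,-0.05917); r₂ = λ·B[:,1] = (-0.17367,+0.92970,-0.32481)
r₃ = r₁×r₂ = (+0.00197,+0.33015,+0.94392); SVD([r₁ r₂ r₃]) → R = UVᵀ:
  R  [+0.98480 -0.17367 +0.00197]
  R  [+0.16329 +0.92970 +0.33015]
  R  [-0.05917 -0.32481 +0.94392]
t = (-0.26165, -0.22845, +1.33221) m
tr R = 2.858423; θ = arccos((tr R − 1)/2) = 0.378523 rad = 21.688°
axis k = ((R−Rᵀ)₃₂, (R−Rᵀ)₁₃, (R−Rᵀ)₂₁) / (2 sinθ) = (-0.886176, +0.082734, +0.455903)
rvec = θ·k = (-0.335438, +0.031317, +0.172570)

rvec=(-0.3354, 0.0313, 0.1726) tvec=(-0.2617, -0.2284, 1.3322)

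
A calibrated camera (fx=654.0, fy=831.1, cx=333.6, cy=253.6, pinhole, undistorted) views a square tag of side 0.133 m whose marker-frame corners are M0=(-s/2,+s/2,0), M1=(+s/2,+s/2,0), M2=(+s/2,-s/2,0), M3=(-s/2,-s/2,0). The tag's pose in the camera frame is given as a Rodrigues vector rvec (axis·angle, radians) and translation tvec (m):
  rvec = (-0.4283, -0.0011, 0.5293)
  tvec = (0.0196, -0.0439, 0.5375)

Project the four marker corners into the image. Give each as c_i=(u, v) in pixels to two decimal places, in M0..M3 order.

c0=(244.69, 213.86) c1=(391.49, 320.11) c2=(462.44, 159.52) c3=(327.40, 67.12)

Intrinsics K: fx=654.0, fy=831.1, cx=333.6, cy=253.6
Marker side s = 0.133 m; corners in marker frame (Z=0):
  M0 = (-0.0665, +0.0665, 0)
  M1 = (+0.0665, +0.0665, 0)
  M2 = (+0.0665, -0.0665, 0)
  M3 = (-0.0665, -0.0665, 0)
rvec = (-0.4283, -0.0011, 0.5293), |rvec| = θ = 0.68088 rad = 39.012°
Rodrigues: sinθ=0.62948, 1−cosθ=0.22298; R = I + sinθ·[k]× + (1−cosθ)·[k]×²:
    [+0.86525 -0.48911 -0.11005]
    [+0.48957 +0.77702 +0.39569]
    [-0.10802 -0.39625 +0.91177]
t = (0.0196, -0.0439, 0.5375) m
M0: Pc = R·M0+t = (-0.07047, -0.02478, +0.51833); u = 654.0·(-0.07047)/0.51833 + 333.6 = 244.6916, v = 831.1·(-0.02478)/0.51833 + 253.6 = 213.8603
M1: Pc = R·M1+t = (+0.04461, +0.04033, +0.50397); u = 654.0·(+0.04461)/0.50397 + 333.6 = 391.4945, v = 831.1·(+0.04033)/0.50397 + 253.6 = 320.1055
M2: Pc = R·M2+t = (+0.10967, -0.06302, +0.55667); u = 654.0·(+0.10967)/0.55667 + 333.6 = 462.4400, v = 831.1·(-0.06302)/0.55667 + 253.6 = 159.5183
M3: Pc = R·M3+t = (-0.00541, -0.12813, +0.57103); u = 654.0·(-0.00541)/0.57103 + 333.6 = 327.4005, v = 831.1·(-0.12813)/0.57103 + 253.6 = 67.1187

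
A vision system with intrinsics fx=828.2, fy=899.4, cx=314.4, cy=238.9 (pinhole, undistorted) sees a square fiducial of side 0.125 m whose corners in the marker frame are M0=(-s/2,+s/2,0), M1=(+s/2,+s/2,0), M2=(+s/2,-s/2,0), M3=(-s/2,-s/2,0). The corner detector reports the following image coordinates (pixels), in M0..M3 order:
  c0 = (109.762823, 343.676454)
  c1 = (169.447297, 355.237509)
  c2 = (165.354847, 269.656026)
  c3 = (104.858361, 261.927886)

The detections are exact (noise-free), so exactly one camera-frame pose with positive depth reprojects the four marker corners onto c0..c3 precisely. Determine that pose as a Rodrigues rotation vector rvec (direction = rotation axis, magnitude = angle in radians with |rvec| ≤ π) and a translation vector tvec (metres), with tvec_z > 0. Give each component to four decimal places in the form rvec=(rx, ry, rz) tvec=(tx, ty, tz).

rvec=(0.1801, 0.5282, 0.0291) tvec=(-0.2799, 0.1000, 1.3044)

Intrinsics K: fx=828.2, fy=899.4, cx=314.4, cy=238.9
Marker side s = 0.125 m; corners in marker frame (Z=0):
  M0 = (-0.0625, +0.0625, 0)
  M1 = (+0.0625, +0.0625, 0)
  M2 = (+0.0625, -0.0625, 0)
  M3 = (-0.0625, -0.0625, 0)
Detected image corners:
  c0 = (109.762823, 343.676454) px
  c1 = (169.447297, 355.237509) px
  c2 = (165.354847, 269.656026) px
  c3 = (104.858361, 261.927886) px
Planar DLT: solve 8×8 A·h = b for H (H[2,2]=1):
  H  [+428.19019 +54.84480 +136.65723]
  H  [-40.30531 +711.01291 +307.86672]
  H  [-0.38226 +0.13672 +1.00000]
B = K⁻¹H; ‖b₁‖=0.766651, ‖b₂‖=0.766651; λ = 2/(‖b₁‖+‖b₂‖) = 1.304375, sign → tz>0 ⇒ λ=+1.304375
r₁ = λ·B[:,0] = (+0.86366,+0.07399,-0.49861); r₂ = λ·B[:,1] = (+0.01868,+0.98379,+0.17834)
r₃ = r₁×r₂ = (+0.50373,-0.16334,+0.84828); SVD([r₁ r₂ r₃]) → R = UVᵀ:
  R  [+0.86366 +0.01868 +0.50373]
  R  [+0.07399 +0.98379 -0.16334]
  R  [-0.49861 +0.17834 +0.84828]
t = (-0.27994, +0.10002, +1.30437) m
tr R = 2.695735; θ = arccos((tr R − 1)/2) = 0.558846 rad = 32.020°
axis k = ((R−Rᵀ)₃₂, (R−Rᵀ)₁₃, (R−Rᵀ)₂₁) / (2 sinθ) = (+0.322206, +0.945232, +0.052159)
rvec = θ·k = (+0.180063, +0.528239, +0.029149)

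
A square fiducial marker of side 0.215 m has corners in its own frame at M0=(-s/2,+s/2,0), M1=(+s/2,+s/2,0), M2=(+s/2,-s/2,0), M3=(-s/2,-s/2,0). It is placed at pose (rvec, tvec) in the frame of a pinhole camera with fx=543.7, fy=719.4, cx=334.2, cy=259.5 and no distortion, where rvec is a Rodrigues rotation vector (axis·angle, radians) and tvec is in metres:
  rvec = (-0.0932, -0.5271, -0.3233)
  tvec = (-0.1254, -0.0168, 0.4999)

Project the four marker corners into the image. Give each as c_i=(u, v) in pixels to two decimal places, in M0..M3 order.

Intrinsics K: fx=543.7, fy=719.4, cx=334.2, cy=259.5
Marker side s = 0.215 m; corners in marker frame (Z=0):
  M0 = (-0.1075, +0.1075, 0)
  M1 = (+0.1075, +0.1075, 0)
  M2 = (+0.1075, -0.1075, 0)
  M3 = (-0.1075, -0.1075, 0)
rvec = (-0.0932, -0.5271, -0.3233), |rvec| = θ = 0.62533 rad = 35.829°
Rodrigues: sinθ=0.58537, 1−cosθ=0.18923; R = I + sinθ·[k]× + (1−cosθ)·[k]×²:
    [+0.81497 +0.32641 -0.47883]
    [-0.27886 +0.94522 +0.16971]
    [+0.50799 -0.00478 +0.86135]
t = (-0.1254, -0.0168, 0.4999) m
M0: Pc = R·M0+t = (-0.17792, +0.11479, +0.44478); u = 543.7·(-0.17792)/0.44478 + 334.2 = 116.7085, v = 719.4·(+0.11479)/0.44478 + 259.5 = 445.1638
M1: Pc = R·M1+t = (-0.00270, +0.05483, +0.55400); u = 543.7·(-0.00270)/0.55400 + 334.2 = 331.5486, v = 719.4·(+0.05483)/0.55400 + 259.5 = 330.7040
M2: Pc = R·M2+t = (-0.07288, -0.14839, +0.55502); u = 543.7·(-0.07288)/0.55502 + 334.2 = 262.8071, v = 719.4·(-0.14839)/0.55502 + 259.5 = 67.1641
M3: Pc = R·M3+t = (-0.24810, -0.08843, +0.44580); u = 543.7·(-0.24810)/0.44580 + 334.2 = 31.6208, v = 719.4·(-0.08843)/0.44580 + 259.5 = 116.7949

c0=(116.71, 445.16) c1=(331.55, 330.70) c2=(262.81, 67.16) c3=(31.62, 116.79)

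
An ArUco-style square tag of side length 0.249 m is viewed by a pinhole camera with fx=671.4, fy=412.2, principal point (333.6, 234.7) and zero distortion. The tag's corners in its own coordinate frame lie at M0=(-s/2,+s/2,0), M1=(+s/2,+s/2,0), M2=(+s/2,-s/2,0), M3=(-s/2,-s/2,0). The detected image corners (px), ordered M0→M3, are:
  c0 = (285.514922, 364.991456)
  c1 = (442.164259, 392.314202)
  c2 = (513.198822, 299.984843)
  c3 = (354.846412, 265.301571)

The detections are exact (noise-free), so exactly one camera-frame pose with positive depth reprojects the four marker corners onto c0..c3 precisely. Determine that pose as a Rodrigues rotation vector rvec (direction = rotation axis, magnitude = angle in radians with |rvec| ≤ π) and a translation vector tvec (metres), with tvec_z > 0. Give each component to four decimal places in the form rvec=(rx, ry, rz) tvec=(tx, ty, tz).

Intrinsics K: fx=671.4, fy=412.2, cx=333.6, cy=234.7
Marker side s = 0.249 m; corners in marker frame (Z=0):
  M0 = (-0.1245, +0.1245, 0)
  M1 = (+0.1245, +0.1245, 0)
  M2 = (+0.1245, -0.1245, 0)
  M3 = (-0.1245, -0.1245, 0)
Detected image corners:
  c0 = (285.514922, 364.991456) px
  c1 = (442.164259, 392.314202) px
  c2 = (513.198822, 299.984843) px
  c3 = (354.846412, 265.301571) px
Planar DLT: solve 8×8 A·h = b for H (H[2,2]=1):
  H  [+734.95195 -218.97692 +400.76001]
  H  [+209.16312 +437.31805 +332.08754]
  H  [+0.25690 +0.15790 +1.00000]
B = K⁻¹H; ‖b₁‖=1.063738, ‖b₂‖=1.063738; λ = 2/(‖b₁‖+‖b₂‖) = 0.940081, sign → tz>0 ⇒ λ=+0.940081
r₁ = λ·B[:,0] = (+0.90907,+0.33952,+0.24151); r₂ = λ·B[:,1] = (-0.38036,+0.91285,+0.14844)
r₃ = r₁×r₂ = (-0.17006,-0.22680,+0.95898); SVD([r₁ r₂ r₃]) → R = UVᵀ:
  R  [+0.90907 -0.38036 -0.17006]
  R  [+0.33952 +0.91285 -0.22680]
  R  [+0.24151 +0.14844 +0.95898]
t = (+0.09404, +0.22211, +0.94008) m
tr R = 2.780892; θ = arccos((tr R − 1)/2) = 0.472472 rad = 27.071°
axis k = ((R−Rᵀ)₃₂, (R−Rᵀ)₁₃, (R−Rᵀ)₂₁) / (2 sinθ) = (+0.412275, -0.452185, +0.790922)
rvec = θ·k = (+0.194788, -0.213645, +0.373688)

rvec=(0.1948, -0.2136, 0.3737) tvec=(0.0940, 0.2221, 0.9401)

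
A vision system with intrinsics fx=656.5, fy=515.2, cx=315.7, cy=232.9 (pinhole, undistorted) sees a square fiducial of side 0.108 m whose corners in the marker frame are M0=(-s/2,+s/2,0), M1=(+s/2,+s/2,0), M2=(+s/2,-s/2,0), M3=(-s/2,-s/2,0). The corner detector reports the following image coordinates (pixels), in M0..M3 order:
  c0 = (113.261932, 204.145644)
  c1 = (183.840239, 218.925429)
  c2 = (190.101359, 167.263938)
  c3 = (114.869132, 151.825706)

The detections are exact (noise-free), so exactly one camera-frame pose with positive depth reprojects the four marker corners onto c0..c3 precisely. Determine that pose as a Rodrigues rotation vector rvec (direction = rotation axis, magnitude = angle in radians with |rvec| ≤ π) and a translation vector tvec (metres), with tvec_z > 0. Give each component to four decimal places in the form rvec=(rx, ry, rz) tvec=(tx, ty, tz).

rvec=(0.5680, 0.1230, 0.2378) tvec=(-0.2336, -0.0838, 0.9276)

Intrinsics K: fx=656.5, fy=515.2, cx=315.7, cy=232.9
Marker side s = 0.108 m; corners in marker frame (Z=0):
  M0 = (-0.0540, +0.0540, 0)
  M1 = (+0.0540, +0.0540, 0)
  M2 = (+0.0540, -0.0540, 0)
  M3 = (-0.0540, -0.0540, 0)
Detected image corners:
  c0 = (113.261932, 204.145644) px
  c1 = (183.840239, 218.925429) px
  c2 = (190.101359, 167.263938) px
  c3 = (114.869132, 151.825706) px
Planar DLT: solve 8×8 A·h = b for H (H[2,2]=1):
  H  [+666.28729 +52.16539 +150.35006]
  H  [+129.84489 +590.53362 +186.34393]
  H  [-0.05366 +0.58817 +1.00000]
B = K⁻¹H; ‖b₁‖=1.078100, ‖b₂‖=1.078100; λ = 2/(‖b₁‖+‖b₂‖) = 0.927558, sign → tz>0 ⇒ λ=+0.927558
r₁ = λ·B[:,0] = (+0.96532,+0.25627,-0.04977); r₂ = λ·B[:,1] = (-0.18865,+0.81656,+0.54556)
r₃ = r₁×r₂ = (+0.18046,-0.51725,+0.83659); SVD([r₁ r₂ r₃]) → R = UVᵀ:
  R  [+0.96532 -0.18865 +0.18046]
  R  [+0.25627 +0.81656 -0.51725]
  R  [-0.04977 +0.54556 +0.83659]
t = (-0.23362, -0.08382, +0.92756) m
tr R = 2.618475; θ = arccos((tr R − 1)/2) = 0.627943 rad = 35.978°
axis k = ((R−Rᵀ)₃₂, (R−Rᵀ)₁₃, (R−Rᵀ)₂₁) / (2 sinθ) = (+0.904553, +0.195948, +0.378667)
rvec = θ·k = (+0.568008, +0.123044, +0.237782)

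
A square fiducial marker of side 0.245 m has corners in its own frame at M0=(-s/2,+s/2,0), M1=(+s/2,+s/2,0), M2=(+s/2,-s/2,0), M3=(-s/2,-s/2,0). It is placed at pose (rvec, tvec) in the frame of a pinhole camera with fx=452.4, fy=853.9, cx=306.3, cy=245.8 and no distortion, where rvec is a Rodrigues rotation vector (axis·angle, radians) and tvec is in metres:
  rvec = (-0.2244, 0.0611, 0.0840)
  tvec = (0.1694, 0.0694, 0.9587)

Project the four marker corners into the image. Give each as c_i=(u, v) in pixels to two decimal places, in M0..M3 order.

Intrinsics K: fx=452.4, fy=853.9, cx=306.3, cy=245.8
Marker side s = 0.245 m; corners in marker frame (Z=0):
  M0 = (-0.1225, +0.1225, 0)
  M1 = (+0.1225, +0.1225, 0)
  M2 = (+0.1225, -0.1225, 0)
  M3 = (-0.1225, -0.1225, 0)
rvec = (-0.2244, 0.0611, 0.0840), |rvec| = θ = 0.24727 rad = 14.168°
Rodrigues: sinθ=0.24476, 1−cosθ=0.03042; R = I + sinθ·[k]× + (1−cosθ)·[k]×²:
    [+0.99463 -0.08997 +0.05110]
    [+0.07633 +0.97144 +0.22467]
    [-0.06986 -0.21957 +0.97309]
t = (0.1694, 0.0694, 0.9587) m
M0: Pc = R·M0+t = (+0.03654, +0.17905, +0.94036); u = 452.4·(+0.03654)/0.94036 + 306.3 = 323.8774, v = 853.9·(+0.17905)/0.94036 + 245.8 = 408.3888
M1: Pc = R·M1+t = (+0.28022, +0.19775, +0.92325); u = 452.4·(+0.28022)/0.92325 + 306.3 = 443.6115, v = 853.9·(+0.19775)/0.92325 + 245.8 = 428.6981
M2: Pc = R·M2+t = (+0.30226, -0.04025, +0.97704); u = 452.4·(+0.30226)/0.97704 + 306.3 = 446.2575, v = 853.9·(-0.04025)/0.97704 + 245.8 = 210.6215
M3: Pc = R·M3+t = (+0.05858, -0.05895, +0.99415); u = 452.4·(+0.05858)/0.99415 + 306.3 = 332.9567, v = 853.9·(-0.05895)/0.99415 + 245.8 = 195.1654

c0=(323.88, 408.39) c1=(443.61, 428.70) c2=(446.26, 210.62) c3=(332.96, 195.17)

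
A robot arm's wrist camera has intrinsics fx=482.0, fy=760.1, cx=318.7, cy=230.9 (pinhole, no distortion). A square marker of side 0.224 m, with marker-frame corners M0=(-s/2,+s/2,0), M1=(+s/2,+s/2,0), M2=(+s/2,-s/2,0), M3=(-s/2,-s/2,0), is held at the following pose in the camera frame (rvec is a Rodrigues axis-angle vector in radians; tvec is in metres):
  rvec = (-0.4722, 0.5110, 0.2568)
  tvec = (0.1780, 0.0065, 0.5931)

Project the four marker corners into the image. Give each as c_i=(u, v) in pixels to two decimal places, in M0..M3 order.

c0=(353.74, 342.64) c1=(546.74, 410.15) c2=(579.62, 129.55) c3=(403.98, 117.53)

Intrinsics K: fx=482.0, fy=760.1, cx=318.7, cy=230.9
Marker side s = 0.224 m; corners in marker frame (Z=0):
  M0 = (-0.1120, +0.1120, 0)
  M1 = (+0.1120, +0.1120, 0)
  M2 = (+0.1120, -0.1120, 0)
  M3 = (-0.1120, -0.1120, 0)
rvec = (-0.4722, 0.5110, 0.2568), |rvec| = θ = 0.74165 rad = 42.493°
Rodrigues: sinθ=0.67550, 1−cosθ=0.26264; R = I + sinθ·[k]× + (1−cosθ)·[k]×²:
    [+0.84383 -0.34911 +0.40752]
    [+0.11868 +0.86204 +0.49275]
    [-0.52333 -0.36743 +0.76885]
t = (0.1780, 0.0065, 0.5931) m
M0: Pc = R·M0+t = (+0.04439, +0.08976, +0.61056); u = 482.0·(+0.04439)/0.61056 + 318.7 = 353.7436, v = 760.1·(+0.08976)/0.61056 + 230.9 = 342.6398
M1: Pc = R·M1+t = (+0.23341, +0.11634, +0.49334); u = 482.0·(+0.23341)/0.49334 + 318.7 = 546.7447, v = 760.1·(+0.11634)/0.49334 + 230.9 = 410.1506
M2: Pc = R·M2+t = (+0.31161, -0.07676, +0.57564); u = 482.0·(+0.31161)/0.57564 + 318.7 = 579.6199, v = 760.1·(-0.07676)/0.57564 + 230.9 = 129.5472
M3: Pc = R·M3+t = (+0.12259, -0.10334, +0.69286); u = 482.0·(+0.12259)/0.69286 + 318.7 = 403.9829, v = 760.1·(-0.10334)/0.69286 + 230.9 = 117.5310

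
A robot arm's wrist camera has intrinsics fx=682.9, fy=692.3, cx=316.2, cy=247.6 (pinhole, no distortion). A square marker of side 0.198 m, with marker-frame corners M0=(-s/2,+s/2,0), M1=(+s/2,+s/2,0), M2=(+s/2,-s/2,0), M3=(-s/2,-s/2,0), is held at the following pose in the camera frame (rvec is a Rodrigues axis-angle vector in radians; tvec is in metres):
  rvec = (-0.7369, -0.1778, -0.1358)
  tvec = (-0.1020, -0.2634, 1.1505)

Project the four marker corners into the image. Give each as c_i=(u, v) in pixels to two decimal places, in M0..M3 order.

Intrinsics K: fx=682.9, fy=692.3, cx=316.2, cy=247.6
Marker side s = 0.198 m; corners in marker frame (Z=0):
  M0 = (-0.0990, +0.0990, 0)
  M1 = (+0.0990, +0.0990, 0)
  M2 = (+0.0990, -0.0990, 0)
  M3 = (-0.0990, -0.0990, 0)
rvec = (-0.7369, -0.1778, -0.1358), |rvec| = θ = 0.77011 rad = 44.124°
Rodrigues: sinθ=0.69622, 1−cosθ=0.28217; R = I + sinθ·[k]× + (1−cosθ)·[k]×²:
    [+0.97619 +0.18511 -0.11313]
    [-0.06043 +0.73287 +0.67768]
    [+0.20835 -0.65470 +0.72661]
t = (-0.1020, -0.2634, 1.1505) m
M0: Pc = R·M0+t = (-0.18032, -0.18486, +1.06506); u = 682.9·(-0.18032)/1.06506 + 316.2 = 200.5833, v = 692.3·(-0.18486)/1.06506 + 247.6 = 127.4370
M1: Pc = R·M1+t = (+0.01297, -0.19683, +1.10631); u = 682.9·(+0.01297)/1.10631 + 316.2 = 324.2047, v = 692.3·(-0.19683)/1.10631 + 247.6 = 124.4299
M2: Pc = R·M2+t = (-0.02368, -0.34194, +1.23594); u = 682.9·(-0.02368)/1.23594 + 316.2 = 303.1143, v = 692.3·(-0.34194)/1.23594 + 247.6 = 56.0675
M3: Pc = R·M3+t = (-0.21697, -0.32997, +1.19469); u = 682.9·(-0.21697)/1.19469 + 316.2 = 192.1783, v = 692.3·(-0.32997)/1.19469 + 247.6 = 56.3877

c0=(200.58, 127.44) c1=(324.20, 124.43) c2=(303.11, 56.07) c3=(192.18, 56.39)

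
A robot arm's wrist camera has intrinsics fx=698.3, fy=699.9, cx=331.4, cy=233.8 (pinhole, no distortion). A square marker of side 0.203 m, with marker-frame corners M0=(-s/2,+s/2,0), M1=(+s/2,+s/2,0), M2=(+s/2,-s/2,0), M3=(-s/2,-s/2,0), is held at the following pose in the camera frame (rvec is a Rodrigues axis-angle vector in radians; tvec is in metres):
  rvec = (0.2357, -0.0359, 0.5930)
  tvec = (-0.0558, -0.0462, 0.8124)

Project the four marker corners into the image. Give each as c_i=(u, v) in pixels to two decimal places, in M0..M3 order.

c0=(164.69, 216.43) c1=(308.07, 309.34) c2=(405.45, 170.94) c3=(256.82, 69.34)

Intrinsics K: fx=698.3, fy=699.9, cx=331.4, cy=233.8
Marker side s = 0.203 m; corners in marker frame (Z=0):
  M0 = (-0.1015, +0.1015, 0)
  M1 = (+0.1015, +0.1015, 0)
  M2 = (+0.1015, -0.1015, 0)
  M3 = (-0.1015, -0.1015, 0)
rvec = (0.2357, -0.0359, 0.5930), |rvec| = θ = 0.63913 rad = 36.620°
Rodrigues: sinθ=0.59650, 1−cosθ=0.19739; R = I + sinθ·[k]× + (1−cosθ)·[k]×²:
    [+0.82946 -0.55753 +0.03403]
    [+0.54936 +0.80324 -0.23026]
    [+0.10104 +0.20969 +0.97253]
t = (-0.0558, -0.0462, 0.8124) m
M0: Pc = R·M0+t = (-0.19658, -0.02043, +0.82343); u = 698.3·(-0.19658)/0.82343 + 331.4 = 164.6927, v = 699.9·(-0.02043)/0.82343 + 233.8 = 216.4338
M1: Pc = R·M1+t = (-0.02820, +0.09109, +0.84394); u = 698.3·(-0.02820)/0.84394 + 331.4 = 308.0668, v = 699.9·(+0.09109)/0.84394 + 233.8 = 309.3415
M2: Pc = R·M2+t = (+0.08498, -0.07197, +0.80137); u = 698.3·(+0.08498)/0.80137 + 331.4 = 405.4494, v = 699.9·(-0.07197)/0.80137 + 233.8 = 170.9441
M3: Pc = R·M3+t = (-0.08340, -0.18349, +0.78086); u = 698.3·(-0.08340)/0.78086 + 331.4 = 256.8176, v = 699.9·(-0.18349)/0.78086 + 233.8 = 69.3363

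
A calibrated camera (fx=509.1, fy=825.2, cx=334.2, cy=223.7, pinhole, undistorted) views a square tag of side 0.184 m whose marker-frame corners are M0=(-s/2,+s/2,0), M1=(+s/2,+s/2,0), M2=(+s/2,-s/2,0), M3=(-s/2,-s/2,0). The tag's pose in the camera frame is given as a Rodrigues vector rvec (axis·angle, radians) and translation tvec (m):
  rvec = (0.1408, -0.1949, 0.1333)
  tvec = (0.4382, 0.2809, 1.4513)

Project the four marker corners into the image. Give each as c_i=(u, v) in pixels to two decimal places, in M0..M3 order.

c0=(452.42, 429.57) c1=(510.93, 436.50) c2=(523.08, 337.71) c3=(463.92, 328.08)

Intrinsics K: fx=509.1, fy=825.2, cx=334.2, cy=223.7
Marker side s = 0.184 m; corners in marker frame (Z=0):
  M0 = (-0.0920, +0.0920, 0)
  M1 = (+0.0920, +0.0920, 0)
  M2 = (+0.0920, -0.0920, 0)
  M3 = (-0.0920, -0.0920, 0)
rvec = (0.1408, -0.1949, 0.1333), |rvec| = θ = 0.27492 rad = 15.752°
Rodrigues: sinθ=0.27147, 1−cosθ=0.03755; R = I + sinθ·[k]× + (1−cosθ)·[k]×²:
    [+0.97230 -0.14526 -0.18313]
    [+0.11799 +0.98132 -0.15194]
    [+0.20178 +0.12612 +0.97128]
t = (0.4382, 0.2809, 1.4513) m
M0: Pc = R·M0+t = (+0.33538, +0.36033, +1.44434); u = 509.1·(+0.33538)/1.44434 + 334.2 = 452.4161, v = 825.2·(+0.36033)/1.44434 + 223.7 = 429.5665
M1: Pc = R·M1+t = (+0.51429, +0.38204, +1.48147); u = 509.1·(+0.51429)/1.48147 + 334.2 = 510.9327, v = 825.2·(+0.38204)/1.48147 + 223.7 = 436.5004
M2: Pc = R·M2+t = (+0.54102, +0.20147, +1.45826); u = 509.1·(+0.54102)/1.45826 + 334.2 = 523.0764, v = 825.2·(+0.20147)/1.45826 + 223.7 = 337.7099
M3: Pc = R·M3+t = (+0.36211, +0.17976, +1.42113); u = 509.1·(+0.36211)/1.42113 + 334.2 = 463.9216, v = 825.2·(+0.17976)/1.42113 + 223.7 = 328.0819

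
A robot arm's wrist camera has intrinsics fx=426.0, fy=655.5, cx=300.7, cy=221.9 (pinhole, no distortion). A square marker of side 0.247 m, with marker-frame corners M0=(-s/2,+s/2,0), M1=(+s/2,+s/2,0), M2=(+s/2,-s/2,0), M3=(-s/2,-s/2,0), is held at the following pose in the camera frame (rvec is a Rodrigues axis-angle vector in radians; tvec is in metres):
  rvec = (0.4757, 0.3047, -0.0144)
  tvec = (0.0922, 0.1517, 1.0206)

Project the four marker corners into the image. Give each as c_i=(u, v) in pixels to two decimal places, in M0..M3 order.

c0=(294.84, 371.94) c1=(391.03, 391.21) c2=(392.26, 256.36) c3=(285.34, 244.68)

Intrinsics K: fx=426.0, fy=655.5, cx=300.7, cy=221.9
Marker side s = 0.247 m; corners in marker frame (Z=0):
  M0 = (-0.1235, +0.1235, 0)
  M1 = (+0.1235, +0.1235, 0)
  M2 = (+0.1235, -0.1235, 0)
  M3 = (-0.1235, -0.1235, 0)
rvec = (0.4757, 0.3047, -0.0144), |rvec| = θ = 0.56510 rad = 32.378°
Rodrigues: sinθ=0.53550, 1−cosθ=0.15547; R = I + sinθ·[k]× + (1−cosθ)·[k]×²:
    [+0.95470 +0.08421 +0.28540]
    [+0.05692 +0.88973 -0.45292]
    [-0.29207 +0.44865 +0.84464]
t = (0.0922, 0.1517, 1.0206) m
M0: Pc = R·M0+t = (-0.01531, +0.25455, +1.11208); u = 426.0·(-0.01531)/1.11208 + 300.7 = 294.8370, v = 655.5·(+0.25455)/1.11208 + 221.9 = 371.9425
M1: Pc = R·M1+t = (+0.22051, +0.26861, +1.03994); u = 426.0·(+0.22051)/1.03994 + 300.7 = 391.0279, v = 655.5·(+0.26861)/1.03994 + 221.9 = 391.2130
M2: Pc = R·M2+t = (+0.19971, +0.04885, +0.92912); u = 426.0·(+0.19971)/0.92912 + 300.7 = 392.2646, v = 655.5·(+0.04885)/0.92912 + 221.9 = 256.3622
M3: Pc = R·M3+t = (-0.03611, +0.03479, +1.00126); u = 426.0·(-0.03611)/1.00126 + 300.7 = 285.3385, v = 655.5·(+0.03479)/1.00126 + 221.9 = 244.6751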